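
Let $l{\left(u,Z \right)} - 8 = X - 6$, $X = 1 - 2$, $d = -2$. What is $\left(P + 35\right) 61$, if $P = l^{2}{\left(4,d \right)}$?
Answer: $2196$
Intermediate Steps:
$X = -1$ ($X = 1 - 2 = -1$)
$l{\left(u,Z \right)} = 1$ ($l{\left(u,Z \right)} = 8 - 7 = 1$)
$P = 1$ ($P = 1^{2} = 1$)
$\left(P + 35\right) 61 = \left(1 + 35\right) 61 = 36 \cdot 61 = 2196$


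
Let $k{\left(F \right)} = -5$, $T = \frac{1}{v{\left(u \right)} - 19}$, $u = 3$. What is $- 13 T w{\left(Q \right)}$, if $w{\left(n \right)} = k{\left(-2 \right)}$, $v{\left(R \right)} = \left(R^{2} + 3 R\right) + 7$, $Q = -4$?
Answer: $\frac{65}{6} \approx 10.833$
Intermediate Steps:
$v{\left(R \right)} = 7 + R^{2} + 3 R$
$T = \frac{1}{6}$ ($T = \frac{1}{\left(7 + 3^{2} + 3 \cdot 3\right) - 19} = \frac{1}{\left(7 + 9 + 9\right) - 19} = \frac{1}{25 - 19} = \frac{1}{6} \approx 0.16667$)
$w{\left(n \right)} = -5$
$- 13 T w{\left(Q \right)} = \left(-13\right) \frac{1}{6} \left(-5\right) = \left(- \frac{13}{6}\right) \left(-5\right) = \frac{65}{6}$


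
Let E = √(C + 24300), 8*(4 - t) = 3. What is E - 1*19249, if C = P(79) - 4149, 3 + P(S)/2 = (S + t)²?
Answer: -19249 + √2163122/8 ≈ -19065.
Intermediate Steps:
t = 29/8 (t = 4 - ⅛*3 = 4 - 3/8 = 29/8 ≈ 3.6250)
P(S) = -6 + 2*(29/8 + S)² (P(S) = -6 + 2*(S + 29/8)² = -6 + 2*(29/8 + S)²)
C = 303961/32 (C = (-6 + (29 + 8*79)²/32) - 4149 = (-6 + (29 + 632)²/32) - 4149 = (-6 + (1/32)*661²) - 4149 = (-6 + (1/32)*436921) - 4149 = (-6 + 436921/32) - 4149 = 436729/32 - 4149 = 303961/32 ≈ 9498.8)
E = √2163122/8 (E = √(303961/32 + 24300) = √(1081561/32) = √2163122/8 ≈ 183.84)
E - 1*19249 = √2163122/8 - 1*19249 = √2163122/8 - 19249 = -19249 + √2163122/8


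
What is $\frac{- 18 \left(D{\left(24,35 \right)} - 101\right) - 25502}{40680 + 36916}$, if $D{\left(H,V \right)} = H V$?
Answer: $- \frac{9701}{19399} \approx -0.50008$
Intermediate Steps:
$\frac{- 18 \left(D{\left(24,35 \right)} - 101\right) - 25502}{40680 + 36916} = \frac{- 18 \left(24 \cdot 35 - 101\right) - 25502}{40680 + 36916} = \frac{- 18 \left(840 - 101\right) - 25502}{77596} = \left(\left(-18\right) 739 - 25502\right) \frac{1}{77596} = \left(-13302 - 25502\right) \frac{1}{77596} = \left(-38804\right) \frac{1}{77596} = - \frac{9701}{19399}$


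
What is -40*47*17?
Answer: -31960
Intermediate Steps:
-40*47*17 = -1880*17 = -31960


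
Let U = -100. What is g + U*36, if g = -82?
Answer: -3682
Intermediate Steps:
g + U*36 = -82 - 100*36 = -82 - 3600 = -3682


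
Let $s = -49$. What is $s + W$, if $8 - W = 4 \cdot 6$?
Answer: $-65$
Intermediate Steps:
$W = -16$ ($W = 8 - 4 \cdot 6 = 8 - 24 = -16$)
$s + W = -49 - 16 = -65$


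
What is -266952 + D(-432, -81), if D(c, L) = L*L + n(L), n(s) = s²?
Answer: -253830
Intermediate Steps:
D(c, L) = 2*L² (D(c, L) = L*L + L² = L² + L² = 2*L²)
-266952 + D(-432, -81) = -266952 + 2*(-81)² = -266952 + 2*6561 = -266952 + 13122 = -253830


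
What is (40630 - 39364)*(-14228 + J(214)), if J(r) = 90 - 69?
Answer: -17986062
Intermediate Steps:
J(r) = 21
(40630 - 39364)*(-14228 + J(214)) = (40630 - 39364)*(-14228 + 21) = 1266*(-14207) = -17986062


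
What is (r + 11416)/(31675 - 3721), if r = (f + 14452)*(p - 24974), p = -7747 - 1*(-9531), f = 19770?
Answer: -396798382/13977 ≈ -28389.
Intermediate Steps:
p = 1784 (p = -7747 + 9531 = 1784)
r = -793608180 (r = (19770 + 14452)*(1784 - 24974) = 34222*(-23190) = -793608180)
(r + 11416)/(31675 - 3721) = (-793608180 + 11416)/(31675 - 3721) = -793596764/27954 = -793596764*1/27954 = -396798382/13977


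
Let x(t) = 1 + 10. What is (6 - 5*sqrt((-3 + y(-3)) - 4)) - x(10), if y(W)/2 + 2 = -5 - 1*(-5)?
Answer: -5 - 5*I*sqrt(11) ≈ -5.0 - 16.583*I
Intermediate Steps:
y(W) = -4 (y(W) = -4 + 2*(-5 - 1*(-5)) = -4 + 2*(-5 + 5) = -4 + 2*0 = -4 + 0 = -4)
x(t) = 11
(6 - 5*sqrt((-3 + y(-3)) - 4)) - x(10) = (6 - 5*sqrt((-3 - 4) - 4)) - 1*11 = (6 - 5*sqrt(-7 - 4)) - 11 = (6 - 5*I*sqrt(11)) - 11 = -5 - 5*I*sqrt(11)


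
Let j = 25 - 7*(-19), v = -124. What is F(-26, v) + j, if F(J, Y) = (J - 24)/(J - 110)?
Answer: 10769/68 ≈ 158.37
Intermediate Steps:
F(J, Y) = (-24 + J)/(-110 + J)
j = 158 (j = 25 + 133 = 158)
F(-26, v) + j = (-24 - 26)/(-110 - 26) + 158 = -50/(-136) + 158 = -1/136*(-50) + 158 = 25/68 + 158 = 10769/68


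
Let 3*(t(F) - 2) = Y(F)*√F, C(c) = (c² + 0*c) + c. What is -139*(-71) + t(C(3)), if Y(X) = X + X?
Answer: 9871 + 16*√3 ≈ 9898.7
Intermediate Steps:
C(c) = c + c² (C(c) = (c² + 0) + c = c² + c = c + c²)
Y(X) = 2*X
t(F) = 2 + 2*F^(3/2)/3 (t(F) = 2 + ((2*F)*√F)/3 = 2 + (2*F^(3/2))/3 = 2 + 2*F^(3/2)/3)
-139*(-71) + t(C(3)) = -139*(-71) + (2 + 2*(3*(1 + 3))^(3/2)/3) = 9869 + (2 + 2*(3*4)^(3/2)/3) = 9869 + (2 + 2*12^(3/2)/3) = 9869 + (2 + 2*(24*√3)/3) = 9869 + (2 + 16*√3) = 9871 + 16*√3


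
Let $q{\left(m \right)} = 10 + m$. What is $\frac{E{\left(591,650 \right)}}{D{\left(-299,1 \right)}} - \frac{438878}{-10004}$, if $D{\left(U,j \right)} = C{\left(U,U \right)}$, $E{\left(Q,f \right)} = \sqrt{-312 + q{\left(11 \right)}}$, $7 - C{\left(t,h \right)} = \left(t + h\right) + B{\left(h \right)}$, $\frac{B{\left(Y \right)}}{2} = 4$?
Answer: $\frac{219439}{5002} + \frac{i \sqrt{291}}{597} \approx 43.87 + 0.028574 i$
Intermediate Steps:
$B{\left(Y \right)} = 8$ ($B{\left(Y \right)} = 2 \cdot 4 = 8$)
$C{\left(t,h \right)} = -1 - h - t$ ($C{\left(t,h \right)} = 7 - \left(\left(t + h\right) + 8\right) = 7 - \left(\left(h + t\right) + 8\right) = 7 - \left(8 + h + t\right) = -1 - h - t$)
$E{\left(Q,f \right)} = i \sqrt{291}$ ($E{\left(Q,f \right)} = \sqrt{-312 + \left(10 + 11\right)} = \sqrt{-312 + 21} = \sqrt{-291} = i \sqrt{291}$)
$D{\left(U,j \right)} = -1 - 2 U$ ($D{\left(U,j \right)} = -1 - U - U = -1 - 2 U$)
$\frac{E{\left(591,650 \right)}}{D{\left(-299,1 \right)}} - \frac{438878}{-10004} = \frac{i \sqrt{291}}{-1 - -598} - \frac{438878}{-10004} = \frac{i \sqrt{291}}{-1 + 598} - - \frac{219439}{5002} = \frac{i \sqrt{291}}{597} + \frac{219439}{5002} = \frac{219439}{5002} + \frac{i \sqrt{291}}{597}$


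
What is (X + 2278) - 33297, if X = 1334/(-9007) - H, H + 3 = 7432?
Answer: -346302470/9007 ≈ -38448.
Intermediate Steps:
H = 7429 (H = -3 + 7432 = 7429)
X = -66914337/9007 (X = 1334/(-9007) - 1*7429 = 1334*(-1/9007) - 7429 = -1334/9007 - 7429 = -66914337/9007 ≈ -7429.1)
(X + 2278) - 33297 = (-66914337/9007 + 2278) - 33297 = -46396391/9007 - 33297 = -346302470/9007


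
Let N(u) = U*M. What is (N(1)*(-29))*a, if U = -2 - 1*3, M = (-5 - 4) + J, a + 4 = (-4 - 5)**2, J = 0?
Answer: -100485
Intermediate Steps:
a = 77 (a = -4 + (-4 - 5)**2 = -4 + (-9)**2 = -4 + 81 = 77)
M = -9 (M = (-5 - 4) + 0 = -9 + 0 = -9)
U = -5 (U = -2 - 3 = -5)
N(u) = 45 (N(u) = -5*(-9) = 45)
(N(1)*(-29))*a = (45*(-29))*77 = -1305*77 = -100485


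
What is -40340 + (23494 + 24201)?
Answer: 7355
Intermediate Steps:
-40340 + (23494 + 24201) = -40340 + 47695 = 7355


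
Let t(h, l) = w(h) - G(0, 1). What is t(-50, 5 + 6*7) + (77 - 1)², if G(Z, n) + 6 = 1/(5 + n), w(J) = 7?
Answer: 34733/6 ≈ 5788.8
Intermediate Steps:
G(Z, n) = -6 + 1/(5 + n)
t(h, l) = 77/6 (t(h, l) = 7 - (-29 - 6*1)/(5 + 1) = 7 - (-29 - 6)/6 = 7 - (-35)/6 = 7 - 1*(-35/6) = 7 + 35/6 = 77/6)
t(-50, 5 + 6*7) + (77 - 1)² = 77/6 + (77 - 1)² = 77/6 + 76² = 77/6 + 5776 = 34733/6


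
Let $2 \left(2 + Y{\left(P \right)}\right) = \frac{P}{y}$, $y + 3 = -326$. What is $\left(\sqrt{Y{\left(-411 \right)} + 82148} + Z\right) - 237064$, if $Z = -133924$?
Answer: $-370988 + \frac{3 \sqrt{3951836798}}{658} \approx -3.707 \cdot 10^{5}$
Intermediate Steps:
$y = -329$ ($y = -3 - 326 = -329$)
$Y{\left(P \right)} = -2 - \frac{P}{658}$ ($Y{\left(P \right)} = -2 + \frac{P \frac{1}{-329}}{2} = -2 + \frac{P \left(- \frac{1}{329}\right)}{2} = -2 + \frac{\left(- \frac{1}{329}\right) P}{2} = -2 - \frac{P}{658}$)
$\left(\sqrt{Y{\left(-411 \right)} + 82148} + Z\right) - 237064 = \left(\sqrt{\left(-2 - - \frac{411}{658}\right) + 82148} - 133924\right) - 237064 = \left(\sqrt{\left(-2 + \frac{411}{658}\right) + 82148} - 133924\right) - 237064 = \left(\sqrt{- \frac{905}{658} + 82148} - 133924\right) - 237064 = \left(\sqrt{\frac{54052479}{658}} - 133924\right) - 237064 = \left(\frac{3 \sqrt{3951836798}}{658} - 133924\right) - 237064 = \left(-133924 + \frac{3 \sqrt{3951836798}}{658}\right) - 237064 = -370988 + \frac{3 \sqrt{3951836798}}{658}$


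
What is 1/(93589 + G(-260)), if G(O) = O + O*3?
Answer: 1/92549 ≈ 1.0805e-5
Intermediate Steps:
G(O) = 4*O (G(O) = O + 3*O = 4*O)
1/(93589 + G(-260)) = 1/(93589 + 4*(-260)) = 1/(93589 - 1040) = 1/92549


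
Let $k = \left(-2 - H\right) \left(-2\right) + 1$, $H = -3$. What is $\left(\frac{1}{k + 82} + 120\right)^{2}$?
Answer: $\frac{94497841}{6561} \approx 14403.0$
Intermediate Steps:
$k = -1$ ($k = \left(-2 - -3\right) \left(-2\right) + 1 = \left(-2 + 3\right) \left(-2\right) + 1 = 1 \left(-2\right) + 1 = -2 + 1 = -1$)
$\left(\frac{1}{k + 82} + 120\right)^{2} = \left(\frac{1}{-1 + 82} + 120\right)^{2} = \left(\frac{1}{81} + 120\right)^{2} = \left(\frac{9721}{81}\right)^{2} = \frac{94497841}{6561}$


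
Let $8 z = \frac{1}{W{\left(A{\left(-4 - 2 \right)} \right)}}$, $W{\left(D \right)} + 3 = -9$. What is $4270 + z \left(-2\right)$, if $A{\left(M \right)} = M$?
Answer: $\frac{204961}{48} \approx 4270.0$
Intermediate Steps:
$W{\left(D \right)} = -12$ ($W{\left(D \right)} = -3 - 9 = -12$)
$z = - \frac{1}{96}$ ($z = \frac{1}{8 \left(-12\right)} = \frac{1}{8} \left(- \frac{1}{12}\right) = - \frac{1}{96} \approx -0.010417$)
$4270 + z \left(-2\right) = 4270 - - \frac{1}{48} = 4270 + \frac{1}{48} = \frac{204961}{48}$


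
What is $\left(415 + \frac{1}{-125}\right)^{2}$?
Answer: $\frac{2690911876}{15625} \approx 1.7222 \cdot 10^{5}$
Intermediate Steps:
$\left(415 + \frac{1}{-125}\right)^{2} = \left(415 - \frac{1}{125}\right)^{2} = \left(\frac{51874}{125}\right)^{2} = \frac{2690911876}{15625}$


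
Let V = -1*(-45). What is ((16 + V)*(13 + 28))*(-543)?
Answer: -1358043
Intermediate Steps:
V = 45
((16 + V)*(13 + 28))*(-543) = ((16 + 45)*(13 + 28))*(-543) = (61*41)*(-543) = 2501*(-543) = -1358043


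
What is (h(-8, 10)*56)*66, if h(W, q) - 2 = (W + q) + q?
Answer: 51744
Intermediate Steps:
h(W, q) = 2 + W + 2*q (h(W, q) = 2 + ((W + q) + q) = 2 + (W + 2*q) = 2 + W + 2*q)
(h(-8, 10)*56)*66 = ((2 - 8 + 2*10)*56)*66 = ((2 - 8 + 20)*56)*66 = (14*56)*66 = 784*66 = 51744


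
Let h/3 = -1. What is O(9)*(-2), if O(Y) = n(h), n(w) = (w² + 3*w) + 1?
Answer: -2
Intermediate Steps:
h = -3 (h = 3*(-1) = -3)
n(w) = 1 + w² + 3*w
O(Y) = 1 (O(Y) = 1 + (-3)² + 3*(-3) = 1 + 9 - 9 = 1)
O(9)*(-2) = 1*(-2) = -2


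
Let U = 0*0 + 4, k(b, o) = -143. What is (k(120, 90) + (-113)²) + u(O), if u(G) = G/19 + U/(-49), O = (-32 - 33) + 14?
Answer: 11752231/931 ≈ 12623.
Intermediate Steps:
O = -51 (O = -65 + 14 = -51)
U = 4 (U = 0 + 4 = 4)
u(G) = -4/49 + G/19 (u(G) = G/19 + 4/(-49) = G*(1/19) + 4*(-1/49) = G/19 - 4/49 = -4/49 + G/19)
(k(120, 90) + (-113)²) + u(O) = (-143 + (-113)²) + (-4/49 + (1/19)*(-51)) = (-143 + 12769) + (-4/49 - 51/19) = 12626 - 2575/931 = 11752231/931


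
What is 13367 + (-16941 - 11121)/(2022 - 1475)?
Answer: 7283687/547 ≈ 13316.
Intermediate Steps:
13367 + (-16941 - 11121)/(2022 - 1475) = 13367 - 28062/547 = 7283687/547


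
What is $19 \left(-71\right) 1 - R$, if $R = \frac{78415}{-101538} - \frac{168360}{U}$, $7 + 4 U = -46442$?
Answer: $- \frac{714119796947}{524037618} \approx -1362.7$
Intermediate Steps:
$U = - \frac{46449}{4}$ ($U = - \frac{7}{4} + \frac{1}{4} \left(-46442\right) = - \frac{7}{4} - \frac{23221}{2} = - \frac{46449}{4} \approx -11612.0$)
$R = \frac{7193050265}{524037618}$ ($R = \frac{78415}{-101538} - \frac{168360}{- \frac{46449}{4}} = 78415 \left(- \frac{1}{101538}\right) - - \frac{224480}{15483} = - \frac{78415}{101538} + \frac{224480}{15483} = \frac{7193050265}{524037618} \approx 13.726$)
$19 \left(-71\right) 1 - R = 19 \left(-71\right) 1 - \frac{7193050265}{524037618} = \left(-1349\right) 1 - \frac{7193050265}{524037618} = -1349 - \frac{7193050265}{524037618} = - \frac{714119796947}{524037618}$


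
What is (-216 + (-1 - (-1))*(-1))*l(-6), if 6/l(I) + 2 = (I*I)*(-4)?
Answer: 648/73 ≈ 8.8767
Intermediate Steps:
l(I) = 6/(-2 - 4*I²) (l(I) = 6/(-2 + (I*I)*(-4)) = 6/(-2 + I²*(-4)) = 6/(-2 - 4*I²))
(-216 + (-1 - (-1))*(-1))*l(-6) = (-216 + (-1 - (-1))*(-1))*(-3/(1 + 2*(-6)²)) = (-216 + (-1 - 1*(-1))*(-1))*(-3/(1 + 2*36)) = (-216 + (-1 + 1)*(-1))*(-3/(1 + 72)) = (-216 + 0*(-1))*(-3/73) = (-216 + 0)*(-3*1/73) = -216*(-3/73) = 648/73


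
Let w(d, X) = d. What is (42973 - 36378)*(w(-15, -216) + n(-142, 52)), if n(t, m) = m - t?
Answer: 1180505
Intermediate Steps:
(42973 - 36378)*(w(-15, -216) + n(-142, 52)) = (42973 - 36378)*(-15 + (52 - 1*(-142))) = 6595*(-15 + (52 + 142)) = 6595*(-15 + 194) = 6595*179 = 1180505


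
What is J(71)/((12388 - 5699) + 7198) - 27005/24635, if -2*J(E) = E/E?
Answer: -150012301/136842498 ≈ -1.0962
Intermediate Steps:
J(E) = -1/2 (J(E) = -E/(2*E) = -1/2*1 = -1/2)
J(71)/((12388 - 5699) + 7198) - 27005/24635 = -1/(2*((12388 - 5699) + 7198)) - 27005/24635 = -1/(2*(6689 + 7198)) - 27005*1/24635 = -1/2/13887 - 5401/4927 = -1/2*1/13887 - 5401/4927 = -1/27774 - 5401/4927 = -150012301/136842498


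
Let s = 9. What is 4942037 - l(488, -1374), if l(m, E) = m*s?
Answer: 4937645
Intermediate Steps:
l(m, E) = 9*m (l(m, E) = m*9 = 9*m)
4942037 - l(488, -1374) = 4942037 - 9*488 = 4942037 - 1*4392 = 4942037 - 4392 = 4937645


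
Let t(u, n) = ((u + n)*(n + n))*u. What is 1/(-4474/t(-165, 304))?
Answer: 6972240/2237 ≈ 3116.8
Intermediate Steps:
t(u, n) = 2*n*u*(n + u) (t(u, n) = ((n + u)*(2*n))*u = (2*n*(n + u))*u = 2*n*u*(n + u))
1/(-4474/t(-165, 304)) = 1/(-4474*(-1/(100320*(304 - 165)))) = 1/(-4474/(2*304*(-165)*139)) = 1/(-4474/(-13944480)) = 1/(-4474*(-1/13944480)) = 1/(2237/6972240) = 6972240/2237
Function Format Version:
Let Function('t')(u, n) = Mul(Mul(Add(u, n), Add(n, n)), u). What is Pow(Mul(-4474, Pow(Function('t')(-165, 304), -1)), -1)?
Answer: Rational(6972240, 2237) ≈ 3116.8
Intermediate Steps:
Function('t')(u, n) = Mul(2, n, u, Add(n, u)) (Function('t')(u, n) = Mul(Mul(Add(n, u), Mul(2, n)), u) = Mul(Mul(2, n, Add(n, u)), u) = Mul(2, n, u, Add(n, u)))
Pow(Mul(-4474, Pow(Function('t')(-165, 304), -1)), -1) = Pow(Mul(-4474, Pow(Mul(2, 304, -165, Add(304, -165)), -1)), -1) = Pow(Mul(-4474, Pow(Mul(2, 304, -165, 139), -1)), -1) = Pow(Mul(-4474, Pow(-13944480, -1)), -1) = Pow(Mul(-4474, Rational(-1, 13944480)), -1) = Pow(Rational(2237, 6972240), -1) = Rational(6972240, 2237)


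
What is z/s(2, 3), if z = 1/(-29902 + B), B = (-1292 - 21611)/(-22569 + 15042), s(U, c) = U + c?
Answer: -7527/1125247255 ≈ -6.6892e-6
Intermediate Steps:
B = 22903/7527 (B = -22903/(-7527) = -22903*(-1/7527) = 22903/7527 ≈ 3.0428)
z = -7527/225049451 (z = 1/(-29902 + 22903/7527) = 1/(-225049451/7527) = -7527/225049451 ≈ -3.3446e-5)
z/s(2, 3) = -7527/(225049451*(2 + 3)) = -7527/225049451/5 = -7527/225049451*1/5 = -7527/1125247255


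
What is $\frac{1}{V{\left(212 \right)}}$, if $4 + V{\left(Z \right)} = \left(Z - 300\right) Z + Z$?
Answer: $- \frac{1}{18448} \approx -5.4206 \cdot 10^{-5}$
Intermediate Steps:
$V{\left(Z \right)} = -4 + Z + Z \left(-300 + Z\right)$ ($V{\left(Z \right)} = -4 + \left(\left(Z - 300\right) Z + Z\right) = -4 + \left(\left(-300 + Z\right) Z + Z\right) = -4 + \left(Z \left(-300 + Z\right) + Z\right) = -4 + \left(Z + Z \left(-300 + Z\right)\right) = -4 + Z + Z \left(-300 + Z\right)$)
$\frac{1}{V{\left(212 \right)}} = \frac{1}{-4 + 212^{2} - 63388} = \frac{1}{-4 + 44944 - 63388} = \frac{1}{-18448} = - \frac{1}{18448}$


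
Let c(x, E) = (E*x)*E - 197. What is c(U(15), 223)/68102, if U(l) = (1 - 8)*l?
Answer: -2610871/34051 ≈ -76.675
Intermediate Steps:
U(l) = -7*l
c(x, E) = -197 + x*E² (c(x, E) = x*E² - 197 = -197 + x*E²)
c(U(15), 223)/68102 = (-197 - 7*15*223²)/68102 = (-197 - 105*49729)*(1/68102) = (-197 - 5221545)*(1/68102) = -5221742*1/68102 = -2610871/34051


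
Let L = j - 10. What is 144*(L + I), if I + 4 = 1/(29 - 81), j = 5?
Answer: -16884/13 ≈ -1298.8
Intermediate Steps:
I = -209/52 (I = -4 + 1/(29 - 81) = -4 + 1/(-52) = -4 - 1/52 = -209/52 ≈ -4.0192)
L = -5 (L = 5 - 10 = -5)
144*(L + I) = 144*(-5 - 209/52) = 144*(-469/52) = -16884/13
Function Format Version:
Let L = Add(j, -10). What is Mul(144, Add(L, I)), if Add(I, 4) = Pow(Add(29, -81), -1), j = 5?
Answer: Rational(-16884, 13) ≈ -1298.8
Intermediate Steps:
I = Rational(-209, 52) (I = Add(-4, Pow(Add(29, -81), -1)) = Add(-4, Pow(-52, -1)) = Add(-4, Rational(-1, 52)) = Rational(-209, 52) ≈ -4.0192)
L = -5 (L = Add(5, -10) = -5)
Mul(144, Add(L, I)) = Mul(144, Add(-5, Rational(-209, 52))) = Mul(144, Rational(-469, 52)) = Rational(-16884, 13)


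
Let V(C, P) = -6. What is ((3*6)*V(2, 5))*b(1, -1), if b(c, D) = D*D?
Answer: -108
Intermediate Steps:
b(c, D) = D²
((3*6)*V(2, 5))*b(1, -1) = ((3*6)*(-6))*(-1)² = (18*(-6))*1 = -108*1 = -108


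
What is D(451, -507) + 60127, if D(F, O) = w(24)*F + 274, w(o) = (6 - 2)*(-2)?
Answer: 56793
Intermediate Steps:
w(o) = -8 (w(o) = 4*(-2) = -8)
D(F, O) = 274 - 8*F (D(F, O) = -8*F + 274 = 274 - 8*F)
D(451, -507) + 60127 = (274 - 8*451) + 60127 = (274 - 3608) + 60127 = -3334 + 60127 = 56793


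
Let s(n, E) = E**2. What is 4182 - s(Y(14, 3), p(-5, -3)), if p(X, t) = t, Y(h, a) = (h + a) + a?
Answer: 4173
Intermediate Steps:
Y(h, a) = h + 2*a (Y(h, a) = (a + h) + a = h + 2*a)
4182 - s(Y(14, 3), p(-5, -3)) = 4182 - 1*(-3)**2 = 4182 - 1*9 = 4182 - 9 = 4173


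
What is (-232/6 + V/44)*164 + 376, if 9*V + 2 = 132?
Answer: -585238/99 ≈ -5911.5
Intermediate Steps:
V = 130/9 (V = -2/9 + (1/9)*132 = -2/9 + 44/3 = 130/9 ≈ 14.444)
(-232/6 + V/44)*164 + 376 = (-232/6 + (130/9)/44)*164 + 376 = (-232*1/6 + (130/9)*(1/44))*164 + 376 = (-116/3 + 65/198)*164 + 376 = -7591/198*164 + 376 = -622462/99 + 376 = -585238/99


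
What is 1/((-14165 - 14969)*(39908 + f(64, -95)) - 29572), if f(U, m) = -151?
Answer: -1/1158310010 ≈ -8.6333e-10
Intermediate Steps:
1/((-14165 - 14969)*(39908 + f(64, -95)) - 29572) = 1/((-14165 - 14969)*(39908 - 151) - 29572) = 1/(-29134*39757 - 29572) = 1/(-1158280438 - 29572) = 1/(-1158310010) = -1/1158310010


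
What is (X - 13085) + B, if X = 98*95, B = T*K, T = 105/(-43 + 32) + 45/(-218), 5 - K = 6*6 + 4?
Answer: -8233975/2398 ≈ -3433.7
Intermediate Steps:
K = -35 (K = 5 - (6*6 + 4) = 5 - (36 + 4) = 5 - 1*40 = 5 - 40 = -35)
T = -23385/2398 (T = 105/(-11) + 45*(-1/218) = 105*(-1/11) - 45/218 = -105/11 - 45/218 = -23385/2398 ≈ -9.7519)
B = 818475/2398 (B = -23385/2398*(-35) = 818475/2398 ≈ 341.32)
X = 9310
(X - 13085) + B = (9310 - 13085) + 818475/2398 = -3775 + 818475/2398 = -8233975/2398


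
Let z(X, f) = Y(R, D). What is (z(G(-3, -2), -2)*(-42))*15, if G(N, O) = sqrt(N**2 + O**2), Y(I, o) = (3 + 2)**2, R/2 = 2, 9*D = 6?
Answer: -15750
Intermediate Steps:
D = 2/3 (D = (1/9)*6 = 2/3 ≈ 0.66667)
R = 4 (R = 2*2 = 4)
Y(I, o) = 25 (Y(I, o) = 5**2 = 25)
z(X, f) = 25
(z(G(-3, -2), -2)*(-42))*15 = (25*(-42))*15 = -1050*15 = -15750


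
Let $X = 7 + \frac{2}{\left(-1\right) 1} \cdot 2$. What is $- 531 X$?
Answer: $-1593$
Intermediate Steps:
$X = 3$ ($X = 7 + \frac{2}{-1} \cdot 2 = 7 + 2 \left(-1\right) 2 = 7 - 4 = 3$)
$- 531 X = \left(-531\right) 3 = -1593$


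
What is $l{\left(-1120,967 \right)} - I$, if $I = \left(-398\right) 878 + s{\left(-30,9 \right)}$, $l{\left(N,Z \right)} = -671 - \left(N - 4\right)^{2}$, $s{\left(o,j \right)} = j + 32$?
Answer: $-914644$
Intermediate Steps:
$s{\left(o,j \right)} = 32 + j$
$l{\left(N,Z \right)} = -671 - \left(-4 + N\right)^{2}$
$I = -349403$ ($I = \left(-398\right) 878 + \left(32 + 9\right) = -349444 + 41 = -349403$)
$l{\left(-1120,967 \right)} - I = \left(-671 - \left(-4 - 1120\right)^{2}\right) - -349403 = \left(-671 - \left(-1124\right)^{2}\right) + 349403 = \left(-671 - 1263376\right) + 349403 = -1264047 + 349403 = -914644$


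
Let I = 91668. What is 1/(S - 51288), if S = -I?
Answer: -1/142956 ≈ -6.9952e-6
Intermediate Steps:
S = -91668 (S = -1*91668 = -91668)
1/(S - 51288) = 1/(-91668 - 51288) = 1/(-142956) = -1/142956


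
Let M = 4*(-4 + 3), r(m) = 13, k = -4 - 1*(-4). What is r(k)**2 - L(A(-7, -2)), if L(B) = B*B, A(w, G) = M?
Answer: 153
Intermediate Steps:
k = 0 (k = -4 + 4 = 0)
M = -4 (M = 4*(-1) = -4)
A(w, G) = -4
L(B) = B**2
r(k)**2 - L(A(-7, -2)) = 13**2 - 1*(-4)**2 = 169 - 1*16 = 169 - 16 = 153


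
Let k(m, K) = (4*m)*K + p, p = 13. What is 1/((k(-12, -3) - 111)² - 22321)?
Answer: -1/20205 ≈ -4.9493e-5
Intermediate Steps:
k(m, K) = 13 + 4*K*m (k(m, K) = (4*m)*K + 13 = 4*K*m + 13 = 13 + 4*K*m)
1/((k(-12, -3) - 111)² - 22321) = 1/(((13 + 4*(-3)*(-12)) - 111)² - 22321) = 1/(((13 + 144) - 111)² - 22321) = 1/((157 - 111)² - 22321) = 1/(46² - 22321) = 1/(2116 - 22321) = 1/(-20205) = -1/20205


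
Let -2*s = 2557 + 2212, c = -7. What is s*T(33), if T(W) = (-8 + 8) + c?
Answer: 33383/2 ≈ 16692.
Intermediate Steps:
s = -4769/2 (s = -(2557 + 2212)/2 = -½*4769 = -4769/2 ≈ -2384.5)
T(W) = -7 (T(W) = (-8 + 8) - 7 = 0 - 7 = -7)
s*T(33) = -4769/2*(-7) = 33383/2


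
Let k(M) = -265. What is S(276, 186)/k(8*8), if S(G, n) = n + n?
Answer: -372/265 ≈ -1.4038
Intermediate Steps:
S(G, n) = 2*n
S(276, 186)/k(8*8) = (2*186)/(-265) = 372*(-1/265) = -372/265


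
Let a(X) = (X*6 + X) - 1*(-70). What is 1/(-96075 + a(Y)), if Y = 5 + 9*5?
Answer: -1/95655 ≈ -1.0454e-5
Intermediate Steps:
Y = 50 (Y = 5 + 45 = 50)
a(X) = 70 + 7*X (a(X) = (6*X + X) + 70 = 7*X + 70 = 70 + 7*X)
1/(-96075 + a(Y)) = 1/(-96075 + (70 + 7*50)) = 1/(-96075 + (70 + 350)) = 1/(-96075 + 420) = 1/(-95655) = -1/95655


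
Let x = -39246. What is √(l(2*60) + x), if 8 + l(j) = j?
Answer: I*√39134 ≈ 197.82*I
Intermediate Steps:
l(j) = -8 + j
√(l(2*60) + x) = √((-8 + 2*60) - 39246) = √((-8 + 120) - 39246) = √(112 - 39246) = √(-39134) = I*√39134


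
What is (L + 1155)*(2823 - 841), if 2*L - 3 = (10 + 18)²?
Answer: 3069127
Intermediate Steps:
L = 787/2 (L = 3/2 + (10 + 18)²/2 = 3/2 + (½)*28² = 3/2 + (½)*784 = 3/2 + 392 = 787/2 ≈ 393.50)
(L + 1155)*(2823 - 841) = (787/2 + 1155)*(2823 - 841) = (3097/2)*1982 = 3069127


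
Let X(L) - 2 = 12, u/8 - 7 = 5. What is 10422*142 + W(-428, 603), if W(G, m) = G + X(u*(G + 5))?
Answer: 1479510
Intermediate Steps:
u = 96 (u = 56 + 8*5 = 56 + 40 = 96)
X(L) = 14 (X(L) = 2 + 12 = 14)
W(G, m) = 14 + G (W(G, m) = G + 14 = 14 + G)
10422*142 + W(-428, 603) = 10422*142 + (14 - 428) = 1479924 - 414 = 1479510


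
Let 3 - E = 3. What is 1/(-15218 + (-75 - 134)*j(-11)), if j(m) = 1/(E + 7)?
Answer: -7/106735 ≈ -6.5583e-5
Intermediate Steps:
E = 0 (E = 3 - 1*3 = 3 - 3 = 0)
j(m) = 1/7 (j(m) = 1/(0 + 7) = 1/7)
1/(-15218 + (-75 - 134)*j(-11)) = 1/(-15218 + (-75 - 134)*(1/7)) = 1/(-15218 - 209*1/7) = 1/(-15218 - 209/7) = 1/(-106735/7) = -7/106735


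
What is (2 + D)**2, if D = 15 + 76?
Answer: 8649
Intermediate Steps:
D = 91
(2 + D)**2 = (2 + 91)**2 = 93**2 = 8649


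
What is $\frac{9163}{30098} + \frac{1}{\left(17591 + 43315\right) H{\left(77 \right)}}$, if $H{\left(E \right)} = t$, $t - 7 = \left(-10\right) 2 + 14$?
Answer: $\frac{139527944}{458287197} \approx 0.30446$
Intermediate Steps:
$t = 1$ ($t = 7 + \left(\left(-10\right) 2 + 14\right) = 7 + \left(-20 + 14\right) = 7 - 6 = 1$)
$H{\left(E \right)} = 1$
$\frac{9163}{30098} + \frac{1}{\left(17591 + 43315\right) H{\left(77 \right)}} = \frac{9163}{30098} + \frac{1}{\left(17591 + 43315\right) 1} = 9163 \cdot \frac{1}{30098} + \frac{1}{60906} \cdot 1 = \frac{9163}{30098} + \frac{1}{60906} \cdot 1 = \frac{9163}{30098} + \frac{1}{60906} = \frac{139527944}{458287197}$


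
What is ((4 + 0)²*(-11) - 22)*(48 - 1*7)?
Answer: -8118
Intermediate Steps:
((4 + 0)²*(-11) - 22)*(48 - 1*7) = (4²*(-11) - 22)*(48 - 7) = (16*(-11) - 22)*41 = (-176 - 22)*41 = -198*41 = -8118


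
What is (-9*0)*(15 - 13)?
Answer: 0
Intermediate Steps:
(-9*0)*(15 - 13) = 0*2 = 0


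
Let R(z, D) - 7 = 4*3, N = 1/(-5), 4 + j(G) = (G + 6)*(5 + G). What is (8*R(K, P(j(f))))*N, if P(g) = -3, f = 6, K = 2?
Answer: -152/5 ≈ -30.400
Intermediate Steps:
j(G) = -4 + (5 + G)*(6 + G) (j(G) = -4 + (G + 6)*(5 + G) = -4 + (6 + G)*(5 + G) = -4 + (5 + G)*(6 + G))
N = -1/5 ≈ -0.20000
R(z, D) = 19 (R(z, D) = 7 + 4*3 = 7 + 12 = 19)
(8*R(K, P(j(f))))*N = (8*19)*(-1/5) = 152*(-1/5) = -152/5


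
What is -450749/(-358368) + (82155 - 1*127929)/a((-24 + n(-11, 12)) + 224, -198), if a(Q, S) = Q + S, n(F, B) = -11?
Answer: 1823110397/358368 ≈ 5087.3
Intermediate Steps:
-450749/(-358368) + (82155 - 1*127929)/a((-24 + n(-11, 12)) + 224, -198) = -450749/(-358368) + (82155 - 1*127929)/(((-24 - 11) + 224) - 198) = -450749*(-1/358368) + (82155 - 127929)/((-35 + 224) - 198) = 450749/358368 - 45774/(189 - 198) = 450749/358368 - 45774/(-9) = 450749/358368 - 45774*(-⅑) = 450749/358368 + 5086 = 1823110397/358368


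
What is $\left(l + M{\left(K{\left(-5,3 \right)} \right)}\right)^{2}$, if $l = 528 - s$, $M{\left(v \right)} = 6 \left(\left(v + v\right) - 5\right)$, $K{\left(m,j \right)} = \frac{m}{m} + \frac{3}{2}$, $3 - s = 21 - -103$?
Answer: $421201$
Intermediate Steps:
$s = -121$ ($s = 3 - \left(21 - -103\right) = 3 - \left(21 + 103\right) = 3 - 124 = -121$)
$K{\left(m,j \right)} = \frac{5}{2}$ ($K{\left(m,j \right)} = 1 + 3 \cdot \frac{1}{2} = 1 + \frac{3}{2} = \frac{5}{2}$)
$M{\left(v \right)} = -30 + 12 v$ ($M{\left(v \right)} = 6 \left(2 v - 5\right) = 6 \left(-5 + 2 v\right) = -30 + 12 v$)
$l = 649$ ($l = 528 - -121 = 528 + 121 = 649$)
$\left(l + M{\left(K{\left(-5,3 \right)} \right)}\right)^{2} = \left(649 + \left(-30 + 12 \cdot \frac{5}{2}\right)\right)^{2} = \left(649 + \left(-30 + 30\right)\right)^{2} = \left(649 + 0\right)^{2} = 649^{2} = 421201$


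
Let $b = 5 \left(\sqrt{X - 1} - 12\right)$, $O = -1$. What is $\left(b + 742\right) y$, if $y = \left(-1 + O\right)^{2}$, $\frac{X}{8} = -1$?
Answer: $2728 + 60 i \approx 2728.0 + 60.0 i$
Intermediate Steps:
$X = -8$ ($X = 8 \left(-1\right) = -8$)
$b = -60 + 15 i$ ($b = 5 \left(\sqrt{-8 - 1} - 12\right) = 5 \left(\sqrt{-9} - 12\right) = 5 \left(3 i - 12\right) = 5 \left(-12 + 3 i\right) = -60 + 15 i \approx -60.0 + 15.0 i$)
$y = 4$ ($y = \left(-1 - 1\right)^{2} = \left(-2\right)^{2} = 4$)
$\left(b + 742\right) y = \left(\left(-60 + 15 i\right) + 742\right) 4 = \left(682 + 15 i\right) 4 = 2728 + 60 i$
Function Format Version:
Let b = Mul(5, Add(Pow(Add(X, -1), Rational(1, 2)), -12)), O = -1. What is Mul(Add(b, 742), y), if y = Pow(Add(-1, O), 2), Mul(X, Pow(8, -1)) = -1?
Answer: Add(2728, Mul(60, I)) ≈ Add(2728.0, Mul(60.000, I))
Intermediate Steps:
X = -8 (X = Mul(8, -1) = -8)
b = Add(-60, Mul(15, I)) (b = Mul(5, Add(Pow(Add(-8, -1), Rational(1, 2)), -12)) = Mul(5, Add(Pow(-9, Rational(1, 2)), -12)) = Mul(5, Add(Mul(3, I), -12)) = Mul(5, Add(-12, Mul(3, I))) = Add(-60, Mul(15, I)) ≈ Add(-60.000, Mul(15.000, I)))
y = 4 (y = Pow(Add(-1, -1), 2) = Pow(-2, 2) = 4)
Mul(Add(b, 742), y) = Mul(Add(Add(-60, Mul(15, I)), 742), 4) = Mul(Add(682, Mul(15, I)), 4) = Add(2728, Mul(60, I))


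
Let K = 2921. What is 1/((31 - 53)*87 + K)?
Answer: 1/1007 ≈ 0.00099305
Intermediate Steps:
1/((31 - 53)*87 + K) = 1/((31 - 53)*87 + 2921) = 1/(-22*87 + 2921) = 1/(-1914 + 2921) = 1/1007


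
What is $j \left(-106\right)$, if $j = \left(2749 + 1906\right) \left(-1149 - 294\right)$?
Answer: $712019490$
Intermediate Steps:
$j = -6717165$ ($j = 4655 \left(-1443\right) = -6717165$)
$j \left(-106\right) = \left(-6717165\right) \left(-106\right) = 712019490$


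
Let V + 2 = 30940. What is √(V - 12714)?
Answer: 4*√1139 ≈ 135.00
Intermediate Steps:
V = 30938 (V = -2 + 30940 = 30938)
√(V - 12714) = √(30938 - 12714) = √18224 = 4*√1139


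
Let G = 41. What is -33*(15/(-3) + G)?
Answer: -1188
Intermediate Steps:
-33*(15/(-3) + G) = -33*(15/(-3) + 41) = -33*(15*(-1/3) + 41) = -33*(-5 + 41) = -33*36 = -1188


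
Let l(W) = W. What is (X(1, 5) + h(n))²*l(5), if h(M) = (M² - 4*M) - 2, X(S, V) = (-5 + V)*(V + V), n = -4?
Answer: 4500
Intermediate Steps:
X(S, V) = 2*V*(-5 + V) (X(S, V) = (-5 + V)*(2*V) = 2*V*(-5 + V))
h(M) = -2 + M² - 4*M
(X(1, 5) + h(n))²*l(5) = (2*5*(-5 + 5) + (-2 + (-4)² - 4*(-4)))²*5 = (2*5*0 + (-2 + 16 + 16))²*5 = (0 + 30)²*5 = 30²*5 = 900*5 = 4500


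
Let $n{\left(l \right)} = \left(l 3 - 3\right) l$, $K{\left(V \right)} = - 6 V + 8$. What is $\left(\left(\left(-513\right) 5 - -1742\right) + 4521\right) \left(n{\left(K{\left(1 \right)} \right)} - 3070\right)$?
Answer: $-11330672$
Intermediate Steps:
$K{\left(V \right)} = 8 - 6 V$
$n{\left(l \right)} = l \left(-3 + 3 l\right)$ ($n{\left(l \right)} = \left(3 l - 3\right) l = \left(-3 + 3 l\right) l = l \left(-3 + 3 l\right)$)
$\left(\left(\left(-513\right) 5 - -1742\right) + 4521\right) \left(n{\left(K{\left(1 \right)} \right)} - 3070\right) = \left(\left(\left(-513\right) 5 - -1742\right) + 4521\right) \left(3 \left(8 - 6\right) \left(-1 + \left(8 - 6\right)\right) - 3070\right) = \left(\left(-2565 + 1742\right) + 4521\right) \left(3 \left(8 - 6\right) \left(-1 + \left(8 - 6\right)\right) - 3070\right) = \left(-823 + 4521\right) \left(3 \cdot 2 \left(-1 + 2\right) - 3070\right) = 3698 \left(3 \cdot 2 \cdot 1 - 3070\right) = 3698 \left(6 - 3070\right) = 3698 \left(-3064\right) = -11330672$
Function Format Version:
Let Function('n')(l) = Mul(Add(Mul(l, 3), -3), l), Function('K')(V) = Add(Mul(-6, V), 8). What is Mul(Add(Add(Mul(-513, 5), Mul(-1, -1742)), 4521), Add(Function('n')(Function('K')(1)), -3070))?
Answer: -11330672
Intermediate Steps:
Function('K')(V) = Add(8, Mul(-6, V))
Function('n')(l) = Mul(l, Add(-3, Mul(3, l))) (Function('n')(l) = Mul(Add(Mul(3, l), -3), l) = Mul(Add(-3, Mul(3, l)), l) = Mul(l, Add(-3, Mul(3, l))))
Mul(Add(Add(Mul(-513, 5), Mul(-1, -1742)), 4521), Add(Function('n')(Function('K')(1)), -3070)) = Mul(Add(Add(Mul(-513, 5), Mul(-1, -1742)), 4521), Add(Mul(3, Add(8, Mul(-6, 1)), Add(-1, Add(8, Mul(-6, 1)))), -3070)) = Mul(Add(Add(-2565, 1742), 4521), Add(Mul(3, Add(8, -6), Add(-1, Add(8, -6))), -3070)) = Mul(Add(-823, 4521), Add(Mul(3, 2, Add(-1, 2)), -3070)) = Mul(3698, Add(Mul(3, 2, 1), -3070)) = Mul(3698, Add(6, -3070)) = Mul(3698, -3064) = -11330672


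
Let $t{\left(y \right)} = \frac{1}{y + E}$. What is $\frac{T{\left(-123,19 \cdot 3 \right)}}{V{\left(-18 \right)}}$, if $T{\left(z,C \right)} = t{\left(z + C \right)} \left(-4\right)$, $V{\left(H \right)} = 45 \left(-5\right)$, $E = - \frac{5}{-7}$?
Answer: $- \frac{28}{102825} \approx -0.00027231$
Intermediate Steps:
$E = \frac{5}{7}$ ($E = \left(-5\right) \left(- \frac{1}{7}\right) = \frac{5}{7} \approx 0.71429$)
$V{\left(H \right)} = -225$
$t{\left(y \right)} = \frac{1}{\frac{5}{7} + y}$ ($t{\left(y \right)} = \frac{1}{y + \frac{5}{7}} = \frac{1}{\frac{5}{7} + y}$)
$T{\left(z,C \right)} = - \frac{28}{5 + 7 C + 7 z}$ ($T{\left(z,C \right)} = \frac{7}{5 + 7 \left(z + C\right)} \left(-4\right) = \frac{7}{5 + 7 \left(C + z\right)} \left(-4\right) = \frac{7}{5 + \left(7 C + 7 z\right)} \left(-4\right) = \frac{7}{5 + 7 C + 7 z} \left(-4\right) = - \frac{28}{5 + 7 C + 7 z}$)
$\frac{T{\left(-123,19 \cdot 3 \right)}}{V{\left(-18 \right)}} = \frac{\left(-28\right) \frac{1}{5 + 7 \cdot 19 \cdot 3 + 7 \left(-123\right)}}{-225} = - \frac{28}{5 + 7 \cdot 57 - 861} \left(- \frac{1}{225}\right) = - \frac{28}{5 + 399 - 861} \left(- \frac{1}{225}\right) = - \frac{28}{-457} \left(- \frac{1}{225}\right) = \left(-28\right) \left(- \frac{1}{457}\right) \left(- \frac{1}{225}\right) = \frac{28}{457} \left(- \frac{1}{225}\right) = - \frac{28}{102825}$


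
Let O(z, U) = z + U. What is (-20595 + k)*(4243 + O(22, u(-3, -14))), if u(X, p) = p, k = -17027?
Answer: -159931122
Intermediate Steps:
O(z, U) = U + z
(-20595 + k)*(4243 + O(22, u(-3, -14))) = (-20595 - 17027)*(4243 + (-14 + 22)) = -37622*(4243 + 8) = -37622*4251 = -159931122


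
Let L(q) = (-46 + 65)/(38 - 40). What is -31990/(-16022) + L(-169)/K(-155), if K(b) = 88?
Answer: 2662911/1409936 ≈ 1.8887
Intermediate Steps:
L(q) = -19/2 (L(q) = 19/(-2) = 19*(-½) = -19/2)
-31990/(-16022) + L(-169)/K(-155) = -31990/(-16022) - 19/2/88 = -31990*(-1/16022) - 19/2*1/88 = 15995/8011 - 19/176 = 2662911/1409936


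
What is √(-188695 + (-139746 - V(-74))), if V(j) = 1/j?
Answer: I*√1798542842/74 ≈ 573.1*I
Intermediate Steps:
√(-188695 + (-139746 - V(-74))) = √(-188695 + (-139746 - 1/(-74))) = √(-188695 + (-139746 - 1*(-1/74))) = √(-188695 + (-139746 + 1/74)) = √(-188695 - 10341203/74) = √(-24304633/74) = I*√1798542842/74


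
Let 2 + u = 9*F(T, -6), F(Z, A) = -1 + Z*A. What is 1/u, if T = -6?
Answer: 1/313 ≈ 0.0031949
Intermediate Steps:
F(Z, A) = -1 + A*Z
u = 313 (u = -2 + 9*(-1 - 6*(-6)) = -2 + 9*(-1 + 36) = -2 + 9*35 = -2 + 315 = 313)
1/u = 1/313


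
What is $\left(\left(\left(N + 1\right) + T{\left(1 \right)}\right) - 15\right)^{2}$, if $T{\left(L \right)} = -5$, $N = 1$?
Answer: $324$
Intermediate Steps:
$\left(\left(\left(N + 1\right) + T{\left(1 \right)}\right) - 15\right)^{2} = \left(\left(\left(1 + 1\right) - 5\right) - 15\right)^{2} = \left(\left(2 - 5\right) - 15\right)^{2} = \left(-3 - 15\right)^{2} = \left(-18\right)^{2} = 324$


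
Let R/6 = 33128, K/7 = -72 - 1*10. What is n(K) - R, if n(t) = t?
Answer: -199342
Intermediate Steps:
K = -574 (K = 7*(-72 - 1*10) = 7*(-72 - 10) = 7*(-82) = -574)
R = 198768 (R = 6*33128 = 198768)
n(K) - R = -574 - 1*198768 = -574 - 198768 = -199342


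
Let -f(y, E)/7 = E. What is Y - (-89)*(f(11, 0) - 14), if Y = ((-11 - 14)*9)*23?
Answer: -6421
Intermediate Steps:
f(y, E) = -7*E
Y = -5175 (Y = -25*9*23 = -225*23 = -5175)
Y - (-89)*(f(11, 0) - 14) = -5175 - (-89)*(-7*0 - 14) = -5175 - (-89)*(0 - 14) = -5175 - (-89)*(-14) = -5175 - 1*1246 = -5175 - 1246 = -6421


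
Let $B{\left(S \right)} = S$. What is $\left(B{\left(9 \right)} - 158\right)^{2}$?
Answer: $22201$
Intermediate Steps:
$\left(B{\left(9 \right)} - 158\right)^{2} = \left(9 - 158\right)^{2} = \left(-149\right)^{2} = 22201$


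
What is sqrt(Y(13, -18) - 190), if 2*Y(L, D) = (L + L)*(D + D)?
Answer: I*sqrt(658) ≈ 25.652*I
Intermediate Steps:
Y(L, D) = 2*D*L (Y(L, D) = ((L + L)*(D + D))/2 = ((2*L)*(2*D))/2 = (4*D*L)/2 = 2*D*L)
sqrt(Y(13, -18) - 190) = sqrt(2*(-18)*13 - 190) = sqrt(-468 - 190) = sqrt(-658) = I*sqrt(658)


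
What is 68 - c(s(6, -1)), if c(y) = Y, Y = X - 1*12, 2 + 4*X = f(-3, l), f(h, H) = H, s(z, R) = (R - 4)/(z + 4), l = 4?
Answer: 159/2 ≈ 79.500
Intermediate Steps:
s(z, R) = (-4 + R)/(4 + z)
X = 1/2 (X = -1/2 + (1/4)*4 = -1/2 + 1 = 1/2 ≈ 0.50000)
Y = -23/2 (Y = 1/2 - 1*12 = 1/2 - 12 = -23/2 ≈ -11.500)
c(y) = -23/2
68 - c(s(6, -1)) = 68 - 1*(-23/2) = 68 + 23/2 = 159/2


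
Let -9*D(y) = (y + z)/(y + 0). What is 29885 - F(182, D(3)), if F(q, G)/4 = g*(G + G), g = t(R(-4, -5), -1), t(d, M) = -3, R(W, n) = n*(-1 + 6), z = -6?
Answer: 89663/3 ≈ 29888.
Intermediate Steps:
R(W, n) = 5*n (R(W, n) = n*5 = 5*n)
D(y) = -(-6 + y)/(9*y) (D(y) = -(y - 6)/(9*(y + 0)) = -(-6 + y)/(9*y))
g = -3
F(q, G) = -24*G (F(q, G) = 4*(-3*(G + G)) = 4*(-6*G) = -24*G)
29885 - F(182, D(3)) = 29885 - (-24)*(⅑)*(6 - 1*3)/3 = 29885 - (-24)*(⅑)*(⅓)*(6 - 3) = 29885 - (-24)*(⅑)*(⅓)*3 = 29885 - (-24)/9 = 29885 - 1*(-8/3) = 29885 + 8/3 = 89663/3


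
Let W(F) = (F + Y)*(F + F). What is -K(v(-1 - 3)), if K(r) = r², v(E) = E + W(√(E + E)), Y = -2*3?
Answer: 752 - 960*I*√2 ≈ 752.0 - 1357.6*I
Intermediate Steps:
Y = -6
W(F) = 2*F*(-6 + F) (W(F) = (F - 6)*(F + F) = (-6 + F)*(2*F) = 2*F*(-6 + F))
v(E) = E + 2*√2*√E*(-6 + √2*√E) (v(E) = E + 2*√(E + E)*(-6 + √(E + E)) = E + 2*√(2*E)*(-6 + √(2*E)) = E + 2*(√2*√E)*(-6 + √2*√E) = E + 2*√2*√E*(-6 + √2*√E))
-K(v(-1 - 3)) = -(5*(-1 - 3) - 12*√2*√(-1 - 3))² = -(5*(-4) - 12*√2*√(-4))² = -(-20 - 12*√2*2*I)² = -(-20 - 24*I*√2)²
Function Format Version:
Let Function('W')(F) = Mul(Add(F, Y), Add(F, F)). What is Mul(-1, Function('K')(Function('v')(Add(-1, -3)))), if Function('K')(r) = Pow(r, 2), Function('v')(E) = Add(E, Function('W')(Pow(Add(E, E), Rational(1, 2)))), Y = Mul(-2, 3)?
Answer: Add(752, Mul(-960, I, Pow(2, Rational(1, 2)))) ≈ Add(752.00, Mul(-1357.6, I))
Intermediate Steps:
Y = -6
Function('W')(F) = Mul(2, F, Add(-6, F)) (Function('W')(F) = Mul(Add(F, -6), Add(F, F)) = Mul(Add(-6, F), Mul(2, F)) = Mul(2, F, Add(-6, F)))
Function('v')(E) = Add(E, Mul(2, Pow(2, Rational(1, 2)), Pow(E, Rational(1, 2)), Add(-6, Mul(Pow(2, Rational(1, 2)), Pow(E, Rational(1, 2)))))) (Function('v')(E) = Add(E, Mul(2, Pow(Add(E, E), Rational(1, 2)), Add(-6, Pow(Add(E, E), Rational(1, 2))))) = Add(E, Mul(2, Pow(Mul(2, E), Rational(1, 2)), Add(-6, Pow(Mul(2, E), Rational(1, 2))))) = Add(E, Mul(2, Mul(Pow(2, Rational(1, 2)), Pow(E, Rational(1, 2))), Add(-6, Mul(Pow(2, Rational(1, 2)), Pow(E, Rational(1, 2)))))) = Add(E, Mul(2, Pow(2, Rational(1, 2)), Pow(E, Rational(1, 2)), Add(-6, Mul(Pow(2, Rational(1, 2)), Pow(E, Rational(1, 2)))))))
Mul(-1, Function('K')(Function('v')(Add(-1, -3)))) = Mul(-1, Pow(Add(Mul(5, Add(-1, -3)), Mul(-12, Pow(2, Rational(1, 2)), Pow(Add(-1, -3), Rational(1, 2)))), 2)) = Mul(-1, Pow(Add(Mul(5, -4), Mul(-12, Pow(2, Rational(1, 2)), Pow(-4, Rational(1, 2)))), 2)) = Mul(-1, Pow(Add(-20, Mul(-12, Pow(2, Rational(1, 2)), Mul(2, I))), 2)) = Mul(-1, Pow(Add(-20, Mul(-24, I, Pow(2, Rational(1, 2)))), 2))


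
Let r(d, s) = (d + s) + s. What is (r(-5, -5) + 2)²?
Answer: 169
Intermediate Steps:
r(d, s) = d + 2*s
(r(-5, -5) + 2)² = ((-5 + 2*(-5)) + 2)² = ((-5 - 10) + 2)² = (-15 + 2)² = (-13)² = 169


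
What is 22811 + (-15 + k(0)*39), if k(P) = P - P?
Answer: 22796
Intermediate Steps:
k(P) = 0
22811 + (-15 + k(0)*39) = 22811 + (-15 + 0*39) = 22811 + (-15 + 0) = 22811 - 15 = 22796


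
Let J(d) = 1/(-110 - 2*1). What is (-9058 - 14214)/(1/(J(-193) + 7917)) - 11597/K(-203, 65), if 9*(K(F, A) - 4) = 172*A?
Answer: -14465382634027/78512 ≈ -1.8424e+8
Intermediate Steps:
K(F, A) = 4 + 172*A/9 (K(F, A) = 4 + (172*A)/9 = 4 + 172*A/9)
J(d) = -1/112 (J(d) = 1/(-110 - 2) = 1/(-112) = -1/112)
(-9058 - 14214)/(1/(J(-193) + 7917)) - 11597/K(-203, 65) = (-9058 - 14214)/(1/(-1/112 + 7917)) - 11597/(4 + (172/9)*65) = -23272/(1/(886703/112)) - 11597/(4 + 11180/9) = -23272/112/886703 - 11597/11216/9 = -23272*886703/112 - 11597*9/11216 = -2579419027/14 - 104373/11216 = -14465382634027/78512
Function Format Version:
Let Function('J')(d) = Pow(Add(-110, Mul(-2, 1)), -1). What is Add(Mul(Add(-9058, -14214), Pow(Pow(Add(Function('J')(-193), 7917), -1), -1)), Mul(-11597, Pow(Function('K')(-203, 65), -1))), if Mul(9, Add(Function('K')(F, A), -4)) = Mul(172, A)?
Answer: Rational(-14465382634027, 78512) ≈ -1.8424e+8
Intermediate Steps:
Function('K')(F, A) = Add(4, Mul(Rational(172, 9), A)) (Function('K')(F, A) = Add(4, Mul(Rational(1, 9), Mul(172, A))) = Add(4, Mul(Rational(172, 9), A)))
Function('J')(d) = Rational(-1, 112) (Function('J')(d) = Pow(Add(-110, -2), -1) = Pow(-112, -1) = Rational(-1, 112))
Add(Mul(Add(-9058, -14214), Pow(Pow(Add(Function('J')(-193), 7917), -1), -1)), Mul(-11597, Pow(Function('K')(-203, 65), -1))) = Add(Mul(Add(-9058, -14214), Pow(Pow(Add(Rational(-1, 112), 7917), -1), -1)), Mul(-11597, Pow(Add(4, Mul(Rational(172, 9), 65)), -1))) = Add(Mul(-23272, Pow(Pow(Rational(886703, 112), -1), -1)), Mul(-11597, Pow(Add(4, Rational(11180, 9)), -1))) = Add(Mul(-23272, Pow(Rational(112, 886703), -1)), Mul(-11597, Pow(Rational(11216, 9), -1))) = Add(Mul(-23272, Rational(886703, 112)), Mul(-11597, Rational(9, 11216))) = Add(Rational(-2579419027, 14), Rational(-104373, 11216)) = Rational(-14465382634027, 78512)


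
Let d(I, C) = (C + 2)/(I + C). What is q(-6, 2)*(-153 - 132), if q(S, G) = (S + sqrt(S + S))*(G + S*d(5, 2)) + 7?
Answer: -31065/7 + 5700*I*sqrt(3)/7 ≈ -4437.9 + 1410.4*I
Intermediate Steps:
d(I, C) = (2 + C)/(C + I)
q(S, G) = 7 + (G + 4*S/7)*(S + sqrt(2)*sqrt(S)) (q(S, G) = (S + sqrt(S + S))*(G + S*((2 + 2)/(2 + 5))) + 7 = (S + sqrt(2*S))*(G + S*(4/7)) + 7 = (S + sqrt(2)*sqrt(S))*(G + S*((1/7)*4)) + 7 = (S + sqrt(2)*sqrt(S))*(G + S*(4/7)) + 7 = (S + sqrt(2)*sqrt(S))*(G + 4*S/7) + 7 = (G + 4*S/7)*(S + sqrt(2)*sqrt(S)) + 7 = 7 + (G + 4*S/7)*(S + sqrt(2)*sqrt(S)))
q(-6, 2)*(-153 - 132) = (7 + (4/7)*(-6)**2 + 2*(-6) + 4*sqrt(2)*(-6)**(3/2)/7 + 2*sqrt(2)*sqrt(-6))*(-153 - 132) = (7 + (4/7)*36 - 12 + 4*sqrt(2)*(-6*I*sqrt(6))/7 + 2*sqrt(2)*(I*sqrt(6)))*(-285) = (7 + 144/7 - 12 - 48*I*sqrt(3)/7 + 4*I*sqrt(3))*(-285) = (109/7 - 20*I*sqrt(3)/7)*(-285) = -31065/7 + 5700*I*sqrt(3)/7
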